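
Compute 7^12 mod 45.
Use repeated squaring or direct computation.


7^1 mod 45 = 7
7^2 mod 45 = 4
7^3 mod 45 = 28
7^4 mod 45 = 16
7^5 mod 45 = 22
7^6 mod 45 = 19
7^7 mod 45 = 43
7^8 mod 45 = 31
7^9 mod 45 = 37
7^10 mod 45 = 34
7^11 mod 45 = 13
7^12 mod 45 = 1


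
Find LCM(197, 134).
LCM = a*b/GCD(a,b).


GCD(197, 134) = 1
LCM = 197*134/1 = 26398/1 = 26398

LCM = 26398


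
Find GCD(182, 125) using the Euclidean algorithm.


182 = 1 * 125 + 57
125 = 2 * 57 + 11
57 = 5 * 11 + 2
11 = 5 * 2 + 1
2 = 2 * 1 + 0
GCD = 1


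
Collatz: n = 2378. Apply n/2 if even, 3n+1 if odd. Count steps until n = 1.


2378 → 1189 → 3568 → 1784 → 892 → 446 → 223 → 670 → 335 → 1006 → 503 → 1510 → 755 → 2266 → 1133 → 3400 → 1700 → 850 → 425 → 1276 → 638 → 319 → 958 → 479 → 1438 → 719 → 2158 → 1079 → 3238 → 1619 → 4858 → 2429 → 7288 → 3644 → 1822 → 911 → 2734 → 1367 → 4102 → 2051 → 6154 → 3077 → 9232 → 4616 → 2308 → 1154 → 577 → 1732 → 866 → 433 → 1300 → 650 → 325 → 976 → 488 → 244 → 122 → 61 → 184 → 92 → 46 → 23 → 70 → 35 → 106 → 53 → 160 → 80 → 40 → 20 → 10 → 5 → 16 → 8 → 4 → 2 → 1
Total steps = 76

76 steps


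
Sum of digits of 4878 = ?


4 + 8 + 7 + 8 = 27


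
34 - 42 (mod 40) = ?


34 - 42 = -8
-8 mod 40 = 32


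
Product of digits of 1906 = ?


1 × 9 × 0 × 6 = 0


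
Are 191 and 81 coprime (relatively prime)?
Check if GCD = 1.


Euclidean algorithm:
191 = 2 * 81 + 29
81 = 2 * 29 + 23
29 = 1 * 23 + 6
23 = 3 * 6 + 5
6 = 1 * 5 + 1
5 = 5 * 1 + 0
GCD(191, 81) = 1

Yes, coprime (GCD = 1)


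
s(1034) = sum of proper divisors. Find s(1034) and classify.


Proper divisors: 1, 2, 11, 22, 47, 94, 517
Sum = 1 + 2 + 11 + 22 + 47 + 94 + 517 = 694
694 < 1034 → deficient

s(1034) = 694 (deficient)


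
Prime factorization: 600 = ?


600 / 2 = 300
300 / 2 = 150
150 / 2 = 75
75 / 3 = 25
25 / 5 = 5
5 / 5 = 1
600 = 2^3 × 3 × 5^2


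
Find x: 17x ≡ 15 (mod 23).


GCD(17, 23) = 1, unique solution
a^(-1) mod 23 = 19
x = 19 * 15 mod 23 = 9

x ≡ 9 (mod 23)


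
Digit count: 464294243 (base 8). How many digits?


464294243 in base 8 = 3353110543
Number of digits = 10

10 digits (base 8)


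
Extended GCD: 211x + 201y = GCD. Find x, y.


Tabular extended Euclidean (each row: r = 211*s + 201*t):
r=211, s=1, t=0
r=201, s=0, t=1
q=1: r=10, s=1, t=-1   [211*(1) + 201*(-1) = 10]
q=20: r=1, s=-20, t=21   [211*(-20) + 201*(21) = 1]
q=10: r=0, s=201, t=-211   [211*(201) + 201*(-211) = 0]
GCD = 1; from the row with r=1: x=-20, y=21
Check: 211*(-20) + 201*(21) = -4220 + 4221 = 1

GCD = 1, x = -20, y = 21


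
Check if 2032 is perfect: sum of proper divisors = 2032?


Proper divisors of 2032: 1, 2, 4, 8, 16, 127, 254, 508, 1016
Sum = 1 + 2 + 4 + 8 + 16 + 127 + 254 + 508 + 1016 = 1936

No, 2032 is not perfect (1936 ≠ 2032)


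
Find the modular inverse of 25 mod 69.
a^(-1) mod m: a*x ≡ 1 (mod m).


Use the extended Euclidean algorithm on (69, 25); each row r = 69*s + 25*t:
r=69, s=1, t=0
r=25, s=0, t=1
q=2: r=19, s=1, t=-2   [69*(1) + 25*(-2) = 19]
q=1: r=6, s=-1, t=3   [69*(-1) + 25*(3) = 6]
q=3: r=1, s=4, t=-11   [69*(4) + 25*(-11) = 1]
q=6: r=0, s=-25, t=69   [69*(-25) + 25*(69) = 0]
GCD = 1 with t = -11, so 25*(-11) ≡ 1 (mod 69)
Inverse = -11 mod 69 = 58
Check: 25 * 58 = 1450 ≡ 1 (mod 69)

25^(-1) ≡ 58 (mod 69)


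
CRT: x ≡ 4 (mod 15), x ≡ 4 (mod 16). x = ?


M = 15*16 = 240
M1 = M/15 = 16, M2 = M/16 = 15
M1^(-1) mod 15 = 1, M2^(-1) mod 16 = 15
x = 4*16*1 + 4*15*15 = 964
964 mod 240 = 4
Check: 4 mod 15 = 4 ✓, 4 mod 16 = 4 ✓

x ≡ 4 (mod 240)


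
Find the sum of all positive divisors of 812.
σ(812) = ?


Divisors of 812: 1, 2, 4, 7, 14, 28, 29, 58, 116, 203, 406, 812
Sum = 1 + 2 + 4 + 7 + 14 + 28 + 29 + 58 + 116 + 203 + 406 + 812 = 1680

σ(812) = 1680


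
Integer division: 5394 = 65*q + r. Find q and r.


5394 = 65 * 82 + 64
Check: 5330 + 64 = 5394

q = 82, r = 64


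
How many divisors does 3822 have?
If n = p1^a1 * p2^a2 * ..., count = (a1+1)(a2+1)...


3822 = 2^1 × 3^1 × 7^2 × 13^1
d(3822) = (1+1) × (1+1) × (2+1) × (1+1) = 24

24 divisors


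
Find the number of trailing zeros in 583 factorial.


floor(583/5) = 116
floor(583/25) = 23
floor(583/125) = 4
Total = 143

143 trailing zeros


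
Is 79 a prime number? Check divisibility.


Check divisors up to sqrt(79) = 8.8882
No divisors found.
79 is prime.

Yes, 79 is prime


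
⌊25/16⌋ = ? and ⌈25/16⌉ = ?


25/16 = 1.5625
floor = 1
ceil = 2

floor = 1, ceil = 2


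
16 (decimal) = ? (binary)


16 (base 10) = 16 (decimal)
16 (decimal) = 10000 (base 2)


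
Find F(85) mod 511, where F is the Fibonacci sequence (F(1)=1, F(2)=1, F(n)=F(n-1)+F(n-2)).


F(k) mod 511 for k=1..85:
1, 1, 2, 3, 5, 8, 13, 21, 34, 55, 89, 144, 233, 377, 99, 476, 64, 29, 93, 122, 215, 337, 41, 378, 419, 286, 194, 480, 163, 132, 295, 427, 211, 127, 338, 465, 292, 246, 27, 273, 300, 62, 362, 424, 275, 188, 463, 140, 92, 232, 324, 45, 369, 414, 272, 175, 447, 111, 47, 158, 205, 363, 57, 420, 477, 386, 352, 227, 68, 295, 363, 147, 510, 146, 145, 291, 436, 216, 141, 357, 498, 344, 331, 164, 495
F(85) mod 511 = 495


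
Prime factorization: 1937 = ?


1937 / 13 = 149
149 / 149 = 1
1937 = 13 × 149


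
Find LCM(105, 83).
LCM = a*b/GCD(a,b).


GCD(105, 83) = 1
LCM = 105*83/1 = 8715/1 = 8715

LCM = 8715


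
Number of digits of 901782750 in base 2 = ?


901782750 in base 2 = 110101110000000001110011011110
Number of digits = 30

30 digits (base 2)


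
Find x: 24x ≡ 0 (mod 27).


GCD(24, 27) = 3 divides 0
Divide: 8x ≡ 0 (mod 9)
x ≡ 0 (mod 9)


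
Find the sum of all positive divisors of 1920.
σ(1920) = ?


Divisors of 1920: 1, 2, 3, 4, 5, 6, 8, 10, 12, 15, 16, 20, 24, 30, 32, 40, 48, 60, 64, 80, 96, 120, 128, 160, 192, 240, 320, 384, 480, 640, 960, 1920
Sum = 1 + 2 + 3 + 4 + 5 + 6 + 8 + 10 + 12 + 15 + 16 + 20 + 24 + 30 + 32 + 40 + 48 + 60 + 64 + 80 + 96 + 120 + 128 + 160 + 192 + 240 + 320 + 384 + 480 + 640 + 960 + 1920 = 6120

σ(1920) = 6120


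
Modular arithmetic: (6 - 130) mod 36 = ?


6 - 130 = -124
-124 mod 36 = 20


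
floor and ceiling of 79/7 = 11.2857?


79/7 = 11.2857
floor = 11
ceil = 12

floor = 11, ceil = 12


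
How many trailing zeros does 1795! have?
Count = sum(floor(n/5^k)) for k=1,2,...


floor(1795/5) = 359
floor(1795/25) = 71
floor(1795/125) = 14
floor(1795/625) = 2
Total = 446

446 trailing zeros


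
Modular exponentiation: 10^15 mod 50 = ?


10^1 mod 50 = 10
10^2 mod 50 = 0
10^3 mod 50 = 0
10^4 mod 50 = 0
10^5 mod 50 = 0
10^6 mod 50 = 0
10^7 mod 50 = 0
10^8 mod 50 = 0
10^9 mod 50 = 0
10^10 mod 50 = 0
10^11 mod 50 = 0
10^12 mod 50 = 0
10^13 mod 50 = 0
10^14 mod 50 = 0
10^15 mod 50 = 0


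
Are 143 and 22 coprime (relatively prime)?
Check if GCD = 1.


Euclidean algorithm:
143 = 6 * 22 + 11
22 = 2 * 11 + 0
GCD(143, 22) = 11

No, not coprime (GCD = 11)


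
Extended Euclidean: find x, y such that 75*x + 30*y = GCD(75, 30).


Tabular extended Euclidean (each row: r = 75*s + 30*t):
r=75, s=1, t=0
r=30, s=0, t=1
q=2: r=15, s=1, t=-2   [75*(1) + 30*(-2) = 15]
q=2: r=0, s=-2, t=5   [75*(-2) + 30*(5) = 0]
GCD = 15; from the row with r=15: x=1, y=-2
Check: 75*(1) + 30*(-2) = 75 - 60 = 15

GCD = 15, x = 1, y = -2


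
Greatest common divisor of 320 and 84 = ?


320 = 3 * 84 + 68
84 = 1 * 68 + 16
68 = 4 * 16 + 4
16 = 4 * 4 + 0
GCD = 4


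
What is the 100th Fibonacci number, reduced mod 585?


F(k) mod 585 for k=1..100:
1, 1, 2, 3, 5, 8, 13, 21, 34, 55, 89, 144, 233, 377, 25, 402, 427, 244, 86, 330, 416, 161, 577, 153, 145, 298, 443, 156, 14, 170, 184, 354, 538, 307, 260, 567, 242, 224, 466, 105, 571, 91, 77, 168, 245, 413, 73, 486, 559, 460, 434, 309, 158, 467, 40, 507, 547, 469, 431, 315, 161, 476, 52, 528, 580, 523, 518, 456, 389, 260, 64, 324, 388, 127, 515, 57, 572, 44, 31, 75, 106, 181, 287, 468, 170, 53, 223, 276, 499, 190, 104, 294, 398, 107, 505, 27, 532, 559, 506, 480
F(100) mod 585 = 480


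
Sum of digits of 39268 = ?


3 + 9 + 2 + 6 + 8 = 28


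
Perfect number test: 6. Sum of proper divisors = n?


Proper divisors of 6: 1, 2, 3
Sum = 1 + 2 + 3 = 6

Yes, 6 is perfect (6 = 6)


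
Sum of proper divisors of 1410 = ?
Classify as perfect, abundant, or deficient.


Proper divisors: 1, 2, 3, 5, 6, 10, 15, 30, 47, 94, 141, 235, 282, 470, 705
Sum = 1 + 2 + 3 + 5 + 6 + 10 + 15 + 30 + 47 + 94 + 141 + 235 + 282 + 470 + 705 = 2046
2046 > 1410 → abundant

s(1410) = 2046 (abundant)


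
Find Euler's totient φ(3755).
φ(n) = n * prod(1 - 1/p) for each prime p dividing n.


3755 = 5 × 751
Prime factors: 5, 751
φ(3755) = 3755 × (1-1/5) × (1-1/751)
= 3755 × 4/5 × 750/751 = 3000

φ(3755) = 3000


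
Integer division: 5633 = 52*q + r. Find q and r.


5633 = 52 * 108 + 17
Check: 5616 + 17 = 5633

q = 108, r = 17


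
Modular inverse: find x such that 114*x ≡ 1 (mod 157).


Use the extended Euclidean algorithm on (157, 114); each row r = 157*s + 114*t:
r=157, s=1, t=0
r=114, s=0, t=1
q=1: r=43, s=1, t=-1   [157*(1) + 114*(-1) = 43]
q=2: r=28, s=-2, t=3   [157*(-2) + 114*(3) = 28]
q=1: r=15, s=3, t=-4   [157*(3) + 114*(-4) = 15]
q=1: r=13, s=-5, t=7   [157*(-5) + 114*(7) = 13]
q=1: r=2, s=8, t=-11   [157*(8) + 114*(-11) = 2]
q=6: r=1, s=-53, t=73   [157*(-53) + 114*(73) = 1]
q=2: r=0, s=114, t=-157   [157*(114) + 114*(-157) = 0]
GCD = 1 with t = 73, so 114*(73) ≡ 1 (mod 157)
Inverse = 73 mod 157 = 73
Check: 114 * 73 = 8322 ≡ 1 (mod 157)

114^(-1) ≡ 73 (mod 157)


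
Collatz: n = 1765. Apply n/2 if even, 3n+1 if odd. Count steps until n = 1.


1765 → 5296 → 2648 → 1324 → 662 → 331 → 994 → 497 → 1492 → 746 → 373 → 1120 → 560 → 280 → 140 → 70 → 35 → 106 → 53 → 160 → 80 → 40 → 20 → 10 → 5 → 16 → 8 → 4 → 2 → 1
Total steps = 29

29 steps


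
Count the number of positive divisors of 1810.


1810 = 2^1 × 5^1 × 181^1
d(1810) = (1+1) × (1+1) × (1+1) = 8

8 divisors


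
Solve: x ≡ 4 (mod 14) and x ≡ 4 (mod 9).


M = 14*9 = 126
M1 = M/14 = 9, M2 = M/9 = 14
M1^(-1) mod 14 = 11, M2^(-1) mod 9 = 2
x = 4*9*11 + 4*14*2 = 508
508 mod 126 = 4
Check: 4 mod 14 = 4 ✓, 4 mod 9 = 4 ✓

x ≡ 4 (mod 126)


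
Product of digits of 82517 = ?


8 × 2 × 5 × 1 × 7 = 560


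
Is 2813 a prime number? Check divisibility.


2813 / 29 = 97 (exact division)
2813 is NOT prime.

No, 2813 is not prime


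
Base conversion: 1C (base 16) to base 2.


1C (base 16) = 28 (decimal)
28 (decimal) = 11100 (base 2)


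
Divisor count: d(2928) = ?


2928 = 2^4 × 3^1 × 61^1
d(2928) = (4+1) × (1+1) × (1+1) = 20

20 divisors


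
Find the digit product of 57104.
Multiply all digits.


5 × 7 × 1 × 0 × 4 = 0


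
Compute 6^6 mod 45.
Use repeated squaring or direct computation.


6^1 mod 45 = 6
6^2 mod 45 = 36
6^3 mod 45 = 36
6^4 mod 45 = 36
6^5 mod 45 = 36
6^6 mod 45 = 36


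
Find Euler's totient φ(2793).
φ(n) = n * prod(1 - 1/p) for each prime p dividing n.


2793 = 3 × 7^2 × 19
Prime factors: 3, 7, 19
φ(2793) = 2793 × (1-1/3) × (1-1/7) × (1-1/19)
= 2793 × 2/3 × 6/7 × 18/19 = 1512

φ(2793) = 1512


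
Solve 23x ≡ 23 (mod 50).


GCD(23, 50) = 1, unique solution
a^(-1) mod 50 = 37
x = 37 * 23 mod 50 = 1

x ≡ 1 (mod 50)


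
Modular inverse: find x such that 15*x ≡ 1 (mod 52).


Use the extended Euclidean algorithm on (52, 15); each row r = 52*s + 15*t:
r=52, s=1, t=0
r=15, s=0, t=1
q=3: r=7, s=1, t=-3   [52*(1) + 15*(-3) = 7]
q=2: r=1, s=-2, t=7   [52*(-2) + 15*(7) = 1]
q=7: r=0, s=15, t=-52   [52*(15) + 15*(-52) = 0]
GCD = 1 with t = 7, so 15*(7) ≡ 1 (mod 52)
Inverse = 7 mod 52 = 7
Check: 15 * 7 = 105 ≡ 1 (mod 52)

15^(-1) ≡ 7 (mod 52)


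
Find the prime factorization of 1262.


1262 / 2 = 631
631 / 631 = 1
1262 = 2 × 631


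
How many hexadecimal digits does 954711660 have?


954711660 in base 16 = 38E7BE6C
Number of digits = 8

8 digits (base 16)


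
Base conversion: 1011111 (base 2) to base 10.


1011111 (base 2) = 95 (decimal)
95 (decimal) = 95 (base 10)


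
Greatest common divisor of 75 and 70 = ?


75 = 1 * 70 + 5
70 = 14 * 5 + 0
GCD = 5


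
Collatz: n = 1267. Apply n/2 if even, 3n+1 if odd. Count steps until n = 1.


1267 → 3802 → 1901 → 5704 → 2852 → 1426 → 713 → 2140 → 1070 → 535 → 1606 → 803 → 2410 → 1205 → 3616 → 1808 → 904 → 452 → 226 → 113 → 340 → 170 → 85 → 256 → 128 → 64 → 32 → 16 → 8 → 4 → 2 → 1
Total steps = 31

31 steps


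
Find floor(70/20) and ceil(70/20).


70/20 = 3.5000
floor = 3
ceil = 4

floor = 3, ceil = 4


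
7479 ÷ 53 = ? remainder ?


7479 = 53 * 141 + 6
Check: 7473 + 6 = 7479

q = 141, r = 6


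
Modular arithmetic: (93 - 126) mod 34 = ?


93 - 126 = -33
-33 mod 34 = 1


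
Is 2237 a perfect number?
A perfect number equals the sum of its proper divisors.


Proper divisors of 2237: 1
Sum = 1 = 1

No, 2237 is not perfect (1 ≠ 2237)


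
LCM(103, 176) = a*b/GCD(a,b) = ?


GCD(103, 176) = 1
LCM = 103*176/1 = 18128/1 = 18128

LCM = 18128


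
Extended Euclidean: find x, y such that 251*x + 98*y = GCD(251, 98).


Tabular extended Euclidean (each row: r = 251*s + 98*t):
r=251, s=1, t=0
r=98, s=0, t=1
q=2: r=55, s=1, t=-2   [251*(1) + 98*(-2) = 55]
q=1: r=43, s=-1, t=3   [251*(-1) + 98*(3) = 43]
q=1: r=12, s=2, t=-5   [251*(2) + 98*(-5) = 12]
q=3: r=7, s=-7, t=18   [251*(-7) + 98*(18) = 7]
q=1: r=5, s=9, t=-23   [251*(9) + 98*(-23) = 5]
q=1: r=2, s=-16, t=41   [251*(-16) + 98*(41) = 2]
q=2: r=1, s=41, t=-105   [251*(41) + 98*(-105) = 1]
q=2: r=0, s=-98, t=251   [251*(-98) + 98*(251) = 0]
GCD = 1; from the row with r=1: x=41, y=-105
Check: 251*(41) + 98*(-105) = 10291 - 10290 = 1

GCD = 1, x = 41, y = -105


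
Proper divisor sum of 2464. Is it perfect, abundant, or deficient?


Proper divisors: 1, 2, 4, 7, 8, 11, 14, 16, 22, 28, 32, 44, 56, 77, 88, 112, 154, 176, 224, 308, 352, 616, 1232
Sum = 1 + 2 + 4 + 7 + 8 + 11 + 14 + 16 + 22 + 28 + 32 + 44 + 56 + 77 + 88 + 112 + 154 + 176 + 224 + 308 + 352 + 616 + 1232 = 3584
3584 > 2464 → abundant

s(2464) = 3584 (abundant)


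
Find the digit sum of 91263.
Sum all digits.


9 + 1 + 2 + 6 + 3 = 21


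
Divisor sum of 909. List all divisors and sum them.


Divisors of 909: 1, 3, 9, 101, 303, 909
Sum = 1 + 3 + 9 + 101 + 303 + 909 = 1326

σ(909) = 1326


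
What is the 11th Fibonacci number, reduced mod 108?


F(k) mod 108 for k=1..11:
1, 1, 2, 3, 5, 8, 13, 21, 34, 55, 89
F(11) mod 108 = 89


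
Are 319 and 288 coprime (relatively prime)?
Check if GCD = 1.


Euclidean algorithm:
319 = 1 * 288 + 31
288 = 9 * 31 + 9
31 = 3 * 9 + 4
9 = 2 * 4 + 1
4 = 4 * 1 + 0
GCD(319, 288) = 1

Yes, coprime (GCD = 1)


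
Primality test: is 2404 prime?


2404 / 2 = 1202 (exact division)
2404 is NOT prime.

No, 2404 is not prime


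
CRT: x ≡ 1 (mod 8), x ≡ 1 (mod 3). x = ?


M = 8*3 = 24
M1 = M/8 = 3, M2 = M/3 = 8
M1^(-1) mod 8 = 3, M2^(-1) mod 3 = 2
x = 1*3*3 + 1*8*2 = 25
25 mod 24 = 1
Check: 1 mod 8 = 1 ✓, 1 mod 3 = 1 ✓

x ≡ 1 (mod 24)


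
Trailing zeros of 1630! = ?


floor(1630/5) = 326
floor(1630/25) = 65
floor(1630/125) = 13
floor(1630/625) = 2
Total = 406

406 trailing zeros


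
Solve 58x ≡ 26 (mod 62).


GCD(58, 62) = 2 divides 26
Divide: 29x ≡ 13 (mod 31)
x ≡ 9 (mod 31)


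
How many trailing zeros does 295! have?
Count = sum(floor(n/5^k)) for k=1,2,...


floor(295/5) = 59
floor(295/25) = 11
floor(295/125) = 2
Total = 72

72 trailing zeros


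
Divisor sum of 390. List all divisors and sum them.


Divisors of 390: 1, 2, 3, 5, 6, 10, 13, 15, 26, 30, 39, 65, 78, 130, 195, 390
Sum = 1 + 2 + 3 + 5 + 6 + 10 + 13 + 15 + 26 + 30 + 39 + 65 + 78 + 130 + 195 + 390 = 1008

σ(390) = 1008


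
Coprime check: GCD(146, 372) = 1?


Euclidean algorithm:
372 = 2 * 146 + 80
146 = 1 * 80 + 66
80 = 1 * 66 + 14
66 = 4 * 14 + 10
14 = 1 * 10 + 4
10 = 2 * 4 + 2
4 = 2 * 2 + 0
GCD(146, 372) = 2

No, not coprime (GCD = 2)


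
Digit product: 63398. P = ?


6 × 3 × 3 × 9 × 8 = 3888


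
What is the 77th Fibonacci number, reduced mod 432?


F(k) mod 432 for k=1..77:
1, 1, 2, 3, 5, 8, 13, 21, 34, 55, 89, 144, 233, 377, 178, 123, 301, 424, 293, 285, 146, 431, 145, 144, 289, 1, 290, 291, 149, 8, 157, 165, 322, 55, 377, 0, 377, 377, 322, 267, 157, 424, 149, 141, 290, 431, 289, 288, 145, 1, 146, 147, 293, 8, 301, 309, 178, 55, 233, 288, 89, 377, 34, 411, 13, 424, 5, 429, 2, 431, 1, 0, 1, 1, 2, 3, 5
F(77) mod 432 = 5


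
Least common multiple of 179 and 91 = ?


GCD(179, 91) = 1
LCM = 179*91/1 = 16289/1 = 16289

LCM = 16289


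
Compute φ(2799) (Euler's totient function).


2799 = 3^2 × 311
Prime factors: 3, 311
φ(2799) = 2799 × (1-1/3) × (1-1/311)
= 2799 × 2/3 × 310/311 = 1860

φ(2799) = 1860


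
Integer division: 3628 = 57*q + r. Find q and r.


3628 = 57 * 63 + 37
Check: 3591 + 37 = 3628

q = 63, r = 37


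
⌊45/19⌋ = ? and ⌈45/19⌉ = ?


45/19 = 2.3684
floor = 2
ceil = 3

floor = 2, ceil = 3


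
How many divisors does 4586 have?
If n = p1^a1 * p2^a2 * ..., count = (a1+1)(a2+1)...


4586 = 2^1 × 2293^1
d(4586) = (1+1) × (1+1) = 4

4 divisors


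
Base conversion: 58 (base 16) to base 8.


58 (base 16) = 88 (decimal)
88 (decimal) = 130 (base 8)


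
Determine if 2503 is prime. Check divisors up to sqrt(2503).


Check divisors up to sqrt(2503) = 50.0300
No divisors found.
2503 is prime.

Yes, 2503 is prime


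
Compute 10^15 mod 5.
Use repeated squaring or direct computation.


10^1 mod 5 = 0
10^2 mod 5 = 0
10^3 mod 5 = 0
10^4 mod 5 = 0
10^5 mod 5 = 0
10^6 mod 5 = 0
10^7 mod 5 = 0
10^8 mod 5 = 0
10^9 mod 5 = 0
10^10 mod 5 = 0
10^11 mod 5 = 0
10^12 mod 5 = 0
10^13 mod 5 = 0
10^14 mod 5 = 0
10^15 mod 5 = 0


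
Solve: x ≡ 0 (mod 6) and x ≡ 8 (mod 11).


M = 6*11 = 66
M1 = M/6 = 11, M2 = M/11 = 6
M1^(-1) mod 6 = 5, M2^(-1) mod 11 = 2
x = 0*11*5 + 8*6*2 = 96
96 mod 66 = 30
Check: 30 mod 6 = 0 ✓, 30 mod 11 = 8 ✓

x ≡ 30 (mod 66)


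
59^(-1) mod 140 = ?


Use the extended Euclidean algorithm on (140, 59); each row r = 140*s + 59*t:
r=140, s=1, t=0
r=59, s=0, t=1
q=2: r=22, s=1, t=-2   [140*(1) + 59*(-2) = 22]
q=2: r=15, s=-2, t=5   [140*(-2) + 59*(5) = 15]
q=1: r=7, s=3, t=-7   [140*(3) + 59*(-7) = 7]
q=2: r=1, s=-8, t=19   [140*(-8) + 59*(19) = 1]
q=7: r=0, s=59, t=-140   [140*(59) + 59*(-140) = 0]
GCD = 1 with t = 19, so 59*(19) ≡ 1 (mod 140)
Inverse = 19 mod 140 = 19
Check: 59 * 19 = 1121 ≡ 1 (mod 140)

59^(-1) ≡ 19 (mod 140)


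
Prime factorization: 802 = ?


802 / 2 = 401
401 / 401 = 1
802 = 2 × 401


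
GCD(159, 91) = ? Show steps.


159 = 1 * 91 + 68
91 = 1 * 68 + 23
68 = 2 * 23 + 22
23 = 1 * 22 + 1
22 = 22 * 1 + 0
GCD = 1


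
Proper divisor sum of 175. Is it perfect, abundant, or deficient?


Proper divisors: 1, 5, 7, 25, 35
Sum = 1 + 5 + 7 + 25 + 35 = 73
73 < 175 → deficient

s(175) = 73 (deficient)


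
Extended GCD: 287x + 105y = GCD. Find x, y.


Tabular extended Euclidean (each row: r = 287*s + 105*t):
r=287, s=1, t=0
r=105, s=0, t=1
q=2: r=77, s=1, t=-2   [287*(1) + 105*(-2) = 77]
q=1: r=28, s=-1, t=3   [287*(-1) + 105*(3) = 28]
q=2: r=21, s=3, t=-8   [287*(3) + 105*(-8) = 21]
q=1: r=7, s=-4, t=11   [287*(-4) + 105*(11) = 7]
q=3: r=0, s=15, t=-41   [287*(15) + 105*(-41) = 0]
GCD = 7; from the row with r=7: x=-4, y=11
Check: 287*(-4) + 105*(11) = -1148 + 1155 = 7

GCD = 7, x = -4, y = 11


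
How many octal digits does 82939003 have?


82939003 in base 8 = 474306173
Number of digits = 9

9 digits (base 8)


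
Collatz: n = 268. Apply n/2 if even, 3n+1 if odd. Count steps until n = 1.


268 → 134 → 67 → 202 → 101 → 304 → 152 → 76 → 38 → 19 → 58 → 29 → 88 → 44 → 22 → 11 → 34 → 17 → 52 → 26 → 13 → 40 → 20 → 10 → 5 → 16 → 8 → 4 → 2 → 1
Total steps = 29

29 steps


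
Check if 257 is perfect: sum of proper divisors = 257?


Proper divisors of 257: 1
Sum = 1 = 1

No, 257 is not perfect (1 ≠ 257)


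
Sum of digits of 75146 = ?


7 + 5 + 1 + 4 + 6 = 23


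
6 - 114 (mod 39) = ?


6 - 114 = -108
-108 mod 39 = 9


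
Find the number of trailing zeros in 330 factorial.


floor(330/5) = 66
floor(330/25) = 13
floor(330/125) = 2
Total = 81

81 trailing zeros


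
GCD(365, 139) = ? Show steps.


365 = 2 * 139 + 87
139 = 1 * 87 + 52
87 = 1 * 52 + 35
52 = 1 * 35 + 17
35 = 2 * 17 + 1
17 = 17 * 1 + 0
GCD = 1


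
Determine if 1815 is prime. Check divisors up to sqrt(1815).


1815 / 3 = 605 (exact division)
1815 is NOT prime.

No, 1815 is not prime


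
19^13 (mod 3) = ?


19^1 mod 3 = 1
19^2 mod 3 = 1
19^3 mod 3 = 1
19^4 mod 3 = 1
19^5 mod 3 = 1
19^6 mod 3 = 1
19^7 mod 3 = 1
19^8 mod 3 = 1
19^9 mod 3 = 1
19^10 mod 3 = 1
19^11 mod 3 = 1
19^12 mod 3 = 1
19^13 mod 3 = 1


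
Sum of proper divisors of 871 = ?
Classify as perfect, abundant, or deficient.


Proper divisors: 1, 13, 67
Sum = 1 + 13 + 67 = 81
81 < 871 → deficient

s(871) = 81 (deficient)


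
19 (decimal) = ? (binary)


19 (base 10) = 19 (decimal)
19 (decimal) = 10011 (base 2)


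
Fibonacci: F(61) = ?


Sequence: 1, 1, 2, 3, 5, 8, 13, 21, 34, 55, 89, 144, 233, 377, 610, 987, 1597, 2584, 4181, 6765, 10946, 17711, 28657, 46368, 75025, 121393, 196418, 317811, 514229, 832040, 1346269, 2178309, 3524578, 5702887, 9227465, 14930352, 24157817, 39088169, 63245986, 102334155, 165580141, 267914296, 433494437, 701408733, 1134903170, 1836311903, 2971215073, 4807526976, 7778742049, 12586269025, 20365011074, 32951280099, 53316291173, 86267571272, 139583862445, 225851433717, 365435296162, 591286729879, 956722026041, 1548008755920, 2504730781961
F(61) = 2504730781961


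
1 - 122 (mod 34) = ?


1 - 122 = -121
-121 mod 34 = 15


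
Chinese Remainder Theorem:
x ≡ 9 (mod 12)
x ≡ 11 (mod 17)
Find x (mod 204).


M = 12*17 = 204
M1 = M/12 = 17, M2 = M/17 = 12
M1^(-1) mod 12 = 5, M2^(-1) mod 17 = 10
x = 9*17*5 + 11*12*10 = 2085
2085 mod 204 = 45
Check: 45 mod 12 = 9 ✓, 45 mod 17 = 11 ✓

x ≡ 45 (mod 204)


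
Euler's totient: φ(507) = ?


507 = 3 × 13^2
Prime factors: 3, 13
φ(507) = 507 × (1-1/3) × (1-1/13)
= 507 × 2/3 × 12/13 = 312

φ(507) = 312


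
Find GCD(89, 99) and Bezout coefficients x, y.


Tabular extended Euclidean (each row: r = 89*s + 99*t):
r=89, s=1, t=0
r=99, s=0, t=1
q=0: r=89, s=1, t=0   [89*(1) + 99*(0) = 89]
q=1: r=10, s=-1, t=1   [89*(-1) + 99*(1) = 10]
q=8: r=9, s=9, t=-8   [89*(9) + 99*(-8) = 9]
q=1: r=1, s=-10, t=9   [89*(-10) + 99*(9) = 1]
q=9: r=0, s=99, t=-89   [89*(99) + 99*(-89) = 0]
GCD = 1; from the row with r=1: x=-10, y=9
Check: 89*(-10) + 99*(9) = -890 + 891 = 1

GCD = 1, x = -10, y = 9


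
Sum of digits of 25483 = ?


2 + 5 + 4 + 8 + 3 = 22


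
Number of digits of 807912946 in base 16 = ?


807912946 in base 16 = 3027C5F2
Number of digits = 8

8 digits (base 16)


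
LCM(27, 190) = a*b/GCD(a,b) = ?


GCD(27, 190) = 1
LCM = 27*190/1 = 5130/1 = 5130

LCM = 5130


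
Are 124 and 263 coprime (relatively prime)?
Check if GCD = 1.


Euclidean algorithm:
263 = 2 * 124 + 15
124 = 8 * 15 + 4
15 = 3 * 4 + 3
4 = 1 * 3 + 1
3 = 3 * 1 + 0
GCD(124, 263) = 1

Yes, coprime (GCD = 1)


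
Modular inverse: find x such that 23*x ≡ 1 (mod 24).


Use the extended Euclidean algorithm on (24, 23); each row r = 24*s + 23*t:
r=24, s=1, t=0
r=23, s=0, t=1
q=1: r=1, s=1, t=-1   [24*(1) + 23*(-1) = 1]
q=23: r=0, s=-23, t=24   [24*(-23) + 23*(24) = 0]
GCD = 1 with t = -1, so 23*(-1) ≡ 1 (mod 24)
Inverse = -1 mod 24 = 23
Check: 23 * 23 = 529 ≡ 1 (mod 24)

23^(-1) ≡ 23 (mod 24)


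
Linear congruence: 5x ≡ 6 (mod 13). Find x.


GCD(5, 13) = 1, unique solution
a^(-1) mod 13 = 8
x = 8 * 6 mod 13 = 9

x ≡ 9 (mod 13)


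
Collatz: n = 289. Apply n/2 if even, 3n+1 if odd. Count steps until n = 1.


289 → 868 → 434 → 217 → 652 → 326 → 163 → 490 → 245 → 736 → 368 → 184 → 92 → 46 → 23 → 70 → 35 → 106 → 53 → 160 → 80 → 40 → 20 → 10 → 5 → 16 → 8 → 4 → 2 → 1
Total steps = 29

29 steps


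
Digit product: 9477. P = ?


9 × 4 × 7 × 7 = 1764


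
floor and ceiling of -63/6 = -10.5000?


-63/6 = -10.5000
floor = -11
ceil = -10

floor = -11, ceil = -10


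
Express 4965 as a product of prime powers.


4965 / 3 = 1655
1655 / 5 = 331
331 / 331 = 1
4965 = 3 × 5 × 331


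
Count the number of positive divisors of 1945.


1945 = 5^1 × 389^1
d(1945) = (1+1) × (1+1) = 4

4 divisors


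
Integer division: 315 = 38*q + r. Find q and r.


315 = 38 * 8 + 11
Check: 304 + 11 = 315

q = 8, r = 11


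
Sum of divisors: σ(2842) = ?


Divisors of 2842: 1, 2, 7, 14, 29, 49, 58, 98, 203, 406, 1421, 2842
Sum = 1 + 2 + 7 + 14 + 29 + 49 + 58 + 98 + 203 + 406 + 1421 + 2842 = 5130

σ(2842) = 5130


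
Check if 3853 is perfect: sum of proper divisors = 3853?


Proper divisors of 3853: 1
Sum = 1 = 1

No, 3853 is not perfect (1 ≠ 3853)


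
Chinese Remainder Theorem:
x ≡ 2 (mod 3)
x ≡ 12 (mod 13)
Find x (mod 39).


M = 3*13 = 39
M1 = M/3 = 13, M2 = M/13 = 3
M1^(-1) mod 3 = 1, M2^(-1) mod 13 = 9
x = 2*13*1 + 12*3*9 = 350
350 mod 39 = 38
Check: 38 mod 3 = 2 ✓, 38 mod 13 = 12 ✓

x ≡ 38 (mod 39)


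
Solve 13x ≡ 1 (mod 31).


GCD(13, 31) = 1, unique solution
a^(-1) mod 31 = 12
x = 12 * 1 mod 31 = 12

x ≡ 12 (mod 31)


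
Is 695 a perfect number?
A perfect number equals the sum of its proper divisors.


Proper divisors of 695: 1, 5, 139
Sum = 1 + 5 + 139 = 145

No, 695 is not perfect (145 ≠ 695)


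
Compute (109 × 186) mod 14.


109 × 186 = 20274
20274 mod 14 = 2


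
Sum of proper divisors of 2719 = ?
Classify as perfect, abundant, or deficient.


Proper divisors: 1
Sum = 1 = 1
1 < 2719 → deficient

s(2719) = 1 (deficient)


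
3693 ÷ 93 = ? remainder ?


3693 = 93 * 39 + 66
Check: 3627 + 66 = 3693

q = 39, r = 66


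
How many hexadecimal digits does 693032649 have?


693032649 in base 16 = 294ED6C9
Number of digits = 8

8 digits (base 16)


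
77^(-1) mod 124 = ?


Use the extended Euclidean algorithm on (124, 77); each row r = 124*s + 77*t:
r=124, s=1, t=0
r=77, s=0, t=1
q=1: r=47, s=1, t=-1   [124*(1) + 77*(-1) = 47]
q=1: r=30, s=-1, t=2   [124*(-1) + 77*(2) = 30]
q=1: r=17, s=2, t=-3   [124*(2) + 77*(-3) = 17]
q=1: r=13, s=-3, t=5   [124*(-3) + 77*(5) = 13]
q=1: r=4, s=5, t=-8   [124*(5) + 77*(-8) = 4]
q=3: r=1, s=-18, t=29   [124*(-18) + 77*(29) = 1]
q=4: r=0, s=77, t=-124   [124*(77) + 77*(-124) = 0]
GCD = 1 with t = 29, so 77*(29) ≡ 1 (mod 124)
Inverse = 29 mod 124 = 29
Check: 77 * 29 = 2233 ≡ 1 (mod 124)

77^(-1) ≡ 29 (mod 124)


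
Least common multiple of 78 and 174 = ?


GCD(78, 174) = 6
LCM = 78*174/6 = 13572/6 = 2262

LCM = 2262


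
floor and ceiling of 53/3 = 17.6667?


53/3 = 17.6667
floor = 17
ceil = 18

floor = 17, ceil = 18


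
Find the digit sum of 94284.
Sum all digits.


9 + 4 + 2 + 8 + 4 = 27


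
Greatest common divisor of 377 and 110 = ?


377 = 3 * 110 + 47
110 = 2 * 47 + 16
47 = 2 * 16 + 15
16 = 1 * 15 + 1
15 = 15 * 1 + 0
GCD = 1


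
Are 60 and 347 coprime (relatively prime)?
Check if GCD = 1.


Euclidean algorithm:
347 = 5 * 60 + 47
60 = 1 * 47 + 13
47 = 3 * 13 + 8
13 = 1 * 8 + 5
8 = 1 * 5 + 3
5 = 1 * 3 + 2
3 = 1 * 2 + 1
2 = 2 * 1 + 0
GCD(60, 347) = 1

Yes, coprime (GCD = 1)


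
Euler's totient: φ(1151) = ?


1151 = 1151
Prime factors: 1151
φ(1151) = 1151 × (1-1/1151)
= 1151 × 1150/1151 = 1150

φ(1151) = 1150


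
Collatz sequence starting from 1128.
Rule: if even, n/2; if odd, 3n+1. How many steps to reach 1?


1128 → 564 → 282 → 141 → 424 → 212 → 106 → 53 → 160 → 80 → 40 → 20 → 10 → 5 → 16 → 8 → 4 → 2 → 1
Total steps = 18

18 steps


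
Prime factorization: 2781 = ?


2781 / 3 = 927
927 / 3 = 309
309 / 3 = 103
103 / 103 = 1
2781 = 3^3 × 103


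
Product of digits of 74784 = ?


7 × 4 × 7 × 8 × 4 = 6272


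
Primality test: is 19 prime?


Check divisors up to sqrt(19) = 4.3589
No divisors found.
19 is prime.

Yes, 19 is prime


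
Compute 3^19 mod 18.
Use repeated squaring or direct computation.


3^1 mod 18 = 3
3^2 mod 18 = 9
3^3 mod 18 = 9
3^4 mod 18 = 9
3^5 mod 18 = 9
3^6 mod 18 = 9
3^7 mod 18 = 9
3^8 mod 18 = 9
3^9 mod 18 = 9
3^10 mod 18 = 9
3^11 mod 18 = 9
3^12 mod 18 = 9
3^13 mod 18 = 9
3^14 mod 18 = 9
3^15 mod 18 = 9
3^16 mod 18 = 9
3^17 mod 18 = 9
3^18 mod 18 = 9
3^19 mod 18 = 9


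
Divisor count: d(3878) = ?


3878 = 2^1 × 7^1 × 277^1
d(3878) = (1+1) × (1+1) × (1+1) = 8

8 divisors


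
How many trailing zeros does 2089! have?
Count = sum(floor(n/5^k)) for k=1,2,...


floor(2089/5) = 417
floor(2089/25) = 83
floor(2089/125) = 16
floor(2089/625) = 3
Total = 519

519 trailing zeros


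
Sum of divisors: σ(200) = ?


Divisors of 200: 1, 2, 4, 5, 8, 10, 20, 25, 40, 50, 100, 200
Sum = 1 + 2 + 4 + 5 + 8 + 10 + 20 + 25 + 40 + 50 + 100 + 200 = 465

σ(200) = 465


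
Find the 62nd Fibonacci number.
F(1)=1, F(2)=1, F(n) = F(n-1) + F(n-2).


Sequence: 1, 1, 2, 3, 5, 8, 13, 21, 34, 55, 89, 144, 233, 377, 610, 987, 1597, 2584, 4181, 6765, 10946, 17711, 28657, 46368, 75025, 121393, 196418, 317811, 514229, 832040, 1346269, 2178309, 3524578, 5702887, 9227465, 14930352, 24157817, 39088169, 63245986, 102334155, 165580141, 267914296, 433494437, 701408733, 1134903170, 1836311903, 2971215073, 4807526976, 7778742049, 12586269025, 20365011074, 32951280099, 53316291173, 86267571272, 139583862445, 225851433717, 365435296162, 591286729879, 956722026041, 1548008755920, 2504730781961, 4052739537881
F(62) = 4052739537881


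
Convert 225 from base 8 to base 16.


225 (base 8) = 149 (decimal)
149 (decimal) = 95 (base 16)


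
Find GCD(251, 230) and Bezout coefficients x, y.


Tabular extended Euclidean (each row: r = 251*s + 230*t):
r=251, s=1, t=0
r=230, s=0, t=1
q=1: r=21, s=1, t=-1   [251*(1) + 230*(-1) = 21]
q=10: r=20, s=-10, t=11   [251*(-10) + 230*(11) = 20]
q=1: r=1, s=11, t=-12   [251*(11) + 230*(-12) = 1]
q=20: r=0, s=-230, t=251   [251*(-230) + 230*(251) = 0]
GCD = 1; from the row with r=1: x=11, y=-12
Check: 251*(11) + 230*(-12) = 2761 - 2760 = 1

GCD = 1, x = 11, y = -12


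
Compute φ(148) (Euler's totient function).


148 = 2^2 × 37
Prime factors: 2, 37
φ(148) = 148 × (1-1/2) × (1-1/37)
= 148 × 1/2 × 36/37 = 72

φ(148) = 72


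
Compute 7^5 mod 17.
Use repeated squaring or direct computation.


7^1 mod 17 = 7
7^2 mod 17 = 15
7^3 mod 17 = 3
7^4 mod 17 = 4
7^5 mod 17 = 11


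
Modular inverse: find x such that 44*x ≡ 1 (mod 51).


Use the extended Euclidean algorithm on (51, 44); each row r = 51*s + 44*t:
r=51, s=1, t=0
r=44, s=0, t=1
q=1: r=7, s=1, t=-1   [51*(1) + 44*(-1) = 7]
q=6: r=2, s=-6, t=7   [51*(-6) + 44*(7) = 2]
q=3: r=1, s=19, t=-22   [51*(19) + 44*(-22) = 1]
q=2: r=0, s=-44, t=51   [51*(-44) + 44*(51) = 0]
GCD = 1 with t = -22, so 44*(-22) ≡ 1 (mod 51)
Inverse = -22 mod 51 = 29
Check: 44 * 29 = 1276 ≡ 1 (mod 51)

44^(-1) ≡ 29 (mod 51)


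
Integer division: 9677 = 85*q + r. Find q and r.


9677 = 85 * 113 + 72
Check: 9605 + 72 = 9677

q = 113, r = 72


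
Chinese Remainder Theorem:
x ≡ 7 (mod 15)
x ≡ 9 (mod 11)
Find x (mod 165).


M = 15*11 = 165
M1 = M/15 = 11, M2 = M/11 = 15
M1^(-1) mod 15 = 11, M2^(-1) mod 11 = 3
x = 7*11*11 + 9*15*3 = 1252
1252 mod 165 = 97
Check: 97 mod 15 = 7 ✓, 97 mod 11 = 9 ✓

x ≡ 97 (mod 165)


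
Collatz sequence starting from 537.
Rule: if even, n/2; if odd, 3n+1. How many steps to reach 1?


537 → 1612 → 806 → 403 → 1210 → 605 → 1816 → 908 → 454 → 227 → 682 → 341 → 1024 → 512 → 256 → 128 → 64 → 32 → 16 → 8 → 4 → 2 → 1
Total steps = 22

22 steps


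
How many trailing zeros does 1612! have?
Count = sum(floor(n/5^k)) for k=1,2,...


floor(1612/5) = 322
floor(1612/25) = 64
floor(1612/125) = 12
floor(1612/625) = 2
Total = 400

400 trailing zeros


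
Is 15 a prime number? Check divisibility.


15 / 3 = 5 (exact division)
15 is NOT prime.

No, 15 is not prime


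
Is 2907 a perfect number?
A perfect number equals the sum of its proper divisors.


Proper divisors of 2907: 1, 3, 9, 17, 19, 51, 57, 153, 171, 323, 969
Sum = 1 + 3 + 9 + 17 + 19 + 51 + 57 + 153 + 171 + 323 + 969 = 1773

No, 2907 is not perfect (1773 ≠ 2907)


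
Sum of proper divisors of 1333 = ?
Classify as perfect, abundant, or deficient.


Proper divisors: 1, 31, 43
Sum = 1 + 31 + 43 = 75
75 < 1333 → deficient

s(1333) = 75 (deficient)


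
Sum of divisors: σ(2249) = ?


Divisors of 2249: 1, 13, 173, 2249
Sum = 1 + 13 + 173 + 2249 = 2436

σ(2249) = 2436


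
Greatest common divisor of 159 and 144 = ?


159 = 1 * 144 + 15
144 = 9 * 15 + 9
15 = 1 * 9 + 6
9 = 1 * 6 + 3
6 = 2 * 3 + 0
GCD = 3


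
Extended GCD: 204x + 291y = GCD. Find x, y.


Tabular extended Euclidean (each row: r = 204*s + 291*t):
r=204, s=1, t=0
r=291, s=0, t=1
q=0: r=204, s=1, t=0   [204*(1) + 291*(0) = 204]
q=1: r=87, s=-1, t=1   [204*(-1) + 291*(1) = 87]
q=2: r=30, s=3, t=-2   [204*(3) + 291*(-2) = 30]
q=2: r=27, s=-7, t=5   [204*(-7) + 291*(5) = 27]
q=1: r=3, s=10, t=-7   [204*(10) + 291*(-7) = 3]
q=9: r=0, s=-97, t=68   [204*(-97) + 291*(68) = 0]
GCD = 3; from the row with r=3: x=10, y=-7
Check: 204*(10) + 291*(-7) = 2040 - 2037 = 3

GCD = 3, x = 10, y = -7


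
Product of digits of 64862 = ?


6 × 4 × 8 × 6 × 2 = 2304


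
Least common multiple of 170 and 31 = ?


GCD(170, 31) = 1
LCM = 170*31/1 = 5270/1 = 5270

LCM = 5270


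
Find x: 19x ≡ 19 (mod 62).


GCD(19, 62) = 1, unique solution
a^(-1) mod 62 = 49
x = 49 * 19 mod 62 = 1

x ≡ 1 (mod 62)


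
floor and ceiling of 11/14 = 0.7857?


11/14 = 0.7857
floor = 0
ceil = 1

floor = 0, ceil = 1


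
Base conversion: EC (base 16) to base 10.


EC (base 16) = 236 (decimal)
236 (decimal) = 236 (base 10)


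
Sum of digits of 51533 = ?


5 + 1 + 5 + 3 + 3 = 17


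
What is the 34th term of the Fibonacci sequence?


Sequence: 1, 1, 2, 3, 5, 8, 13, 21, 34, 55, 89, 144, 233, 377, 610, 987, 1597, 2584, 4181, 6765, 10946, 17711, 28657, 46368, 75025, 121393, 196418, 317811, 514229, 832040, 1346269, 2178309, 3524578, 5702887
F(34) = 5702887


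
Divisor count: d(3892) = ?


3892 = 2^2 × 7^1 × 139^1
d(3892) = (2+1) × (1+1) × (1+1) = 12

12 divisors


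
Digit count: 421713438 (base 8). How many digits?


421713438 in base 8 = 3110553036
Number of digits = 10

10 digits (base 8)


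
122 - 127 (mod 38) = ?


122 - 127 = -5
-5 mod 38 = 33


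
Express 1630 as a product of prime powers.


1630 / 2 = 815
815 / 5 = 163
163 / 163 = 1
1630 = 2 × 5 × 163


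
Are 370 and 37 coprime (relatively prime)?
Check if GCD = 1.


Euclidean algorithm:
370 = 10 * 37 + 0
GCD(370, 37) = 37

No, not coprime (GCD = 37)


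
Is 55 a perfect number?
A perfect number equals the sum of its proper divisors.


Proper divisors of 55: 1, 5, 11
Sum = 1 + 5 + 11 = 17

No, 55 is not perfect (17 ≠ 55)


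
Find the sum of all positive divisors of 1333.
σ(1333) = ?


Divisors of 1333: 1, 31, 43, 1333
Sum = 1 + 31 + 43 + 1333 = 1408

σ(1333) = 1408


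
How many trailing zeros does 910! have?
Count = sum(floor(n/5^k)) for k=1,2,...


floor(910/5) = 182
floor(910/25) = 36
floor(910/125) = 7
floor(910/625) = 1
Total = 226

226 trailing zeros


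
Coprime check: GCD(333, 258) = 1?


Euclidean algorithm:
333 = 1 * 258 + 75
258 = 3 * 75 + 33
75 = 2 * 33 + 9
33 = 3 * 9 + 6
9 = 1 * 6 + 3
6 = 2 * 3 + 0
GCD(333, 258) = 3

No, not coprime (GCD = 3)


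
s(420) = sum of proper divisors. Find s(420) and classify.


Proper divisors: 1, 2, 3, 4, 5, 6, 7, 10, 12, 14, 15, 20, 21, 28, 30, 35, 42, 60, 70, 84, 105, 140, 210
Sum = 1 + 2 + 3 + 4 + 5 + 6 + 7 + 10 + 12 + 14 + 15 + 20 + 21 + 28 + 30 + 35 + 42 + 60 + 70 + 84 + 105 + 140 + 210 = 924
924 > 420 → abundant

s(420) = 924 (abundant)


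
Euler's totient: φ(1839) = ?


1839 = 3 × 613
Prime factors: 3, 613
φ(1839) = 1839 × (1-1/3) × (1-1/613)
= 1839 × 2/3 × 612/613 = 1224

φ(1839) = 1224


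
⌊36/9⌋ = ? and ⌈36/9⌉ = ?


36/9 = 4.0000
floor = 4
ceil = 4

floor = 4, ceil = 4


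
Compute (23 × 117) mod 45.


23 × 117 = 2691
2691 mod 45 = 36


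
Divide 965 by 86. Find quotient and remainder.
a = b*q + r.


965 = 86 * 11 + 19
Check: 946 + 19 = 965

q = 11, r = 19


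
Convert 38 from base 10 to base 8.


38 (base 10) = 38 (decimal)
38 (decimal) = 46 (base 8)


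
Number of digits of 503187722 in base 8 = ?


503187722 in base 8 = 3577404412
Number of digits = 10

10 digits (base 8)


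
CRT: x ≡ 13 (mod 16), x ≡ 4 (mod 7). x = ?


M = 16*7 = 112
M1 = M/16 = 7, M2 = M/7 = 16
M1^(-1) mod 16 = 7, M2^(-1) mod 7 = 4
x = 13*7*7 + 4*16*4 = 893
893 mod 112 = 109
Check: 109 mod 16 = 13 ✓, 109 mod 7 = 4 ✓

x ≡ 109 (mod 112)


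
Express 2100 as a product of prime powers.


2100 / 2 = 1050
1050 / 2 = 525
525 / 3 = 175
175 / 5 = 35
35 / 5 = 7
7 / 7 = 1
2100 = 2^2 × 3 × 5^2 × 7


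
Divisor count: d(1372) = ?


1372 = 2^2 × 7^3
d(1372) = (2+1) × (3+1) = 12

12 divisors


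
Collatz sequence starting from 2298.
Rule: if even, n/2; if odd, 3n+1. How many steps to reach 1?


2298 → 1149 → 3448 → 1724 → 862 → 431 → 1294 → 647 → 1942 → 971 → 2914 → 1457 → 4372 → 2186 → 1093 → 3280 → 1640 → 820 → 410 → 205 → 616 → 308 → 154 → 77 → 232 → 116 → 58 → 29 → 88 → 44 → 22 → 11 → 34 → 17 → 52 → 26 → 13 → 40 → 20 → 10 → 5 → 16 → 8 → 4 → 2 → 1
Total steps = 45

45 steps


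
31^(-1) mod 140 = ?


Use the extended Euclidean algorithm on (140, 31); each row r = 140*s + 31*t:
r=140, s=1, t=0
r=31, s=0, t=1
q=4: r=16, s=1, t=-4   [140*(1) + 31*(-4) = 16]
q=1: r=15, s=-1, t=5   [140*(-1) + 31*(5) = 15]
q=1: r=1, s=2, t=-9   [140*(2) + 31*(-9) = 1]
q=15: r=0, s=-31, t=140   [140*(-31) + 31*(140) = 0]
GCD = 1 with t = -9, so 31*(-9) ≡ 1 (mod 140)
Inverse = -9 mod 140 = 131
Check: 31 * 131 = 4061 ≡ 1 (mod 140)

31^(-1) ≡ 131 (mod 140)


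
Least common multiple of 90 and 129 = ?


GCD(90, 129) = 3
LCM = 90*129/3 = 11610/3 = 3870

LCM = 3870


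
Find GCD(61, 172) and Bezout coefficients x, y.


Tabular extended Euclidean (each row: r = 61*s + 172*t):
r=61, s=1, t=0
r=172, s=0, t=1
q=0: r=61, s=1, t=0   [61*(1) + 172*(0) = 61]
q=2: r=50, s=-2, t=1   [61*(-2) + 172*(1) = 50]
q=1: r=11, s=3, t=-1   [61*(3) + 172*(-1) = 11]
q=4: r=6, s=-14, t=5   [61*(-14) + 172*(5) = 6]
q=1: r=5, s=17, t=-6   [61*(17) + 172*(-6) = 5]
q=1: r=1, s=-31, t=11   [61*(-31) + 172*(11) = 1]
q=5: r=0, s=172, t=-61   [61*(172) + 172*(-61) = 0]
GCD = 1; from the row with r=1: x=-31, y=11
Check: 61*(-31) + 172*(11) = -1891 + 1892 = 1

GCD = 1, x = -31, y = 11


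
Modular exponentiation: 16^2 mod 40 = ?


16^1 mod 40 = 16
16^2 mod 40 = 16


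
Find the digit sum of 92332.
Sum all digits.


9 + 2 + 3 + 3 + 2 = 19


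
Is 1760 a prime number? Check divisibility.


1760 / 2 = 880 (exact division)
1760 is NOT prime.

No, 1760 is not prime


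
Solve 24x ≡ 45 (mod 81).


GCD(24, 81) = 3 divides 45
Divide: 8x ≡ 15 (mod 27)
x ≡ 12 (mod 27)
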